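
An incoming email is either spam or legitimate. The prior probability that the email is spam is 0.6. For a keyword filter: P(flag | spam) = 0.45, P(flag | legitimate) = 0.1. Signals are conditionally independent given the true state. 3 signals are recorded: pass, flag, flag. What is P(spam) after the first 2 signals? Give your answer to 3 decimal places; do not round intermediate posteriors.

Each posterior becomes the prior for the next update.
After 'pass': P(spam) = 0.55·0.6000 / (0.55·0.6000 + 0.9·0.4000) ≈ 0.4783
After 'flag': P(spam) = 0.45·0.4783 / (0.45·0.4783 + 0.1·0.5217) ≈ 0.8049

0.805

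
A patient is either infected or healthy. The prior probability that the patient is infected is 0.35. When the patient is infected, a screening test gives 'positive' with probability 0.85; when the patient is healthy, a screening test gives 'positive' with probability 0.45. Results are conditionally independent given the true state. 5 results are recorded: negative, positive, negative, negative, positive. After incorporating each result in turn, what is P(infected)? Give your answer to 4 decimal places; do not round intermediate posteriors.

0.0375

After 'negative': P(infected) = 0.15·0.3500 / (0.15·0.3500 + 0.55·0.6500) ≈ 0.1280
After 'positive': P(infected) = 0.85·0.1280 / (0.85·0.1280 + 0.45·0.8720) ≈ 0.2172
After 'negative': P(infected) = 0.15·0.2172 / (0.15·0.2172 + 0.55·0.7828) ≈ 0.0703
After 'negative': P(infected) = 0.15·0.0703 / (0.15·0.0703 + 0.55·0.9297) ≈ 0.0202
After 'positive': P(infected) = 0.85·0.0202 / (0.85·0.0202 + 0.45·0.9798) ≈ 0.0375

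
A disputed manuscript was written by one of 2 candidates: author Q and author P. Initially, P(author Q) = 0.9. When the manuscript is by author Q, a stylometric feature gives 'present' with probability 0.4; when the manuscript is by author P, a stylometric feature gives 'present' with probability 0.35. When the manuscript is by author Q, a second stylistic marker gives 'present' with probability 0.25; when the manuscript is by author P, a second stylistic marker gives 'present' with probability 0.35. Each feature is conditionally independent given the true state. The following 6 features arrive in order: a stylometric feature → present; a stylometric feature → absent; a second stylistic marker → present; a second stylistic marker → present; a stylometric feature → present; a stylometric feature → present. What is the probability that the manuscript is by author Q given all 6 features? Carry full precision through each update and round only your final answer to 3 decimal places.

After a stylometric feature='present': P(author Q) = 0.4·0.9000 / (0.4·0.9000 + 0.35·0.1000) ≈ 0.9114
After a stylometric feature='absent': P(author Q) = 0.6·0.9114 / (0.6·0.9114 + 0.65·0.0886) ≈ 0.9047
After a second stylistic marker='present': P(author Q) = 0.25·0.9047 / (0.25·0.9047 + 0.35·0.0953) ≈ 0.8715
After a second stylistic marker='present': P(author Q) = 0.25·0.8715 / (0.25·0.8715 + 0.35·0.1285) ≈ 0.8289
After a stylometric feature='present': P(author Q) = 0.4·0.8289 / (0.4·0.8289 + 0.35·0.1711) ≈ 0.8470
After a stylometric feature='present': P(author Q) = 0.4·0.8470 / (0.4·0.8470 + 0.35·0.1530) ≈ 0.8635

0.864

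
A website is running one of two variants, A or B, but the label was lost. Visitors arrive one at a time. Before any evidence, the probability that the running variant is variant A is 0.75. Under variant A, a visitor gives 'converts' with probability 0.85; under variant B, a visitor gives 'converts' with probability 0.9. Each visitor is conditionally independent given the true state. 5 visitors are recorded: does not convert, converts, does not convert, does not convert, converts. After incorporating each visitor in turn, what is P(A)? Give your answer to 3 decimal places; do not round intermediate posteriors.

0.900

Each posterior becomes the prior for the next update.
After 'does not convert': P(A) = 0.15·0.7500 / (0.15·0.7500 + 0.1·0.2500) ≈ 0.8182
After 'converts': P(A) = 0.85·0.8182 / (0.85·0.8182 + 0.9·0.1818) ≈ 0.8095
After 'does not convert': P(A) = 0.15·0.8095 / (0.15·0.8095 + 0.1·0.1905) ≈ 0.8644
After 'does not convert': P(A) = 0.15·0.8644 / (0.15·0.8644 + 0.1·0.1356) ≈ 0.9053
After 'converts': P(A) = 0.85·0.9053 / (0.85·0.9053 + 0.9·0.0947) ≈ 0.9003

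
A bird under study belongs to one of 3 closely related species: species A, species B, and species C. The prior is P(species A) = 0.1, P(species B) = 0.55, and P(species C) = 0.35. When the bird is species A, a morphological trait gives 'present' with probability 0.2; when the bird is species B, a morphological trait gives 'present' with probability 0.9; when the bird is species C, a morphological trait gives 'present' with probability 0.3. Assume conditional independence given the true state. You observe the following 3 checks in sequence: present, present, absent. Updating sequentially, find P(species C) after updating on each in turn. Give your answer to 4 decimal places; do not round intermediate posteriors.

0.3159

After 'present': normaliser = 0.2·0.1000 + 0.9·0.5500 + 0.3·0.3500; P(species A) ≈ 0.0323, P(species B) ≈ 0.7984, P(species C) ≈ 0.1694
After 'present': normaliser = 0.2·0.0323 + 0.9·0.7984 + 0.3·0.1694; P(species A) ≈ 0.0083, P(species B) ≈ 0.9262, P(species C) ≈ 0.0655
After 'absent': normaliser = 0.8·0.0083 + 0.1·0.9262 + 0.7·0.0655; P(species A) ≈ 0.0458, P(species B) ≈ 0.6383, P(species C) ≈ 0.3159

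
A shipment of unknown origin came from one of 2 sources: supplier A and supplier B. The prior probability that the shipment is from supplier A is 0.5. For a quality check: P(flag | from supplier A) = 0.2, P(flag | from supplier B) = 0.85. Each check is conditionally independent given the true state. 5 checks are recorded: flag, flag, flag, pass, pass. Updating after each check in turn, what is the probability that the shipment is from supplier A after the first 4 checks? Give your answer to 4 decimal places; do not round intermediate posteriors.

0.0650

Each posterior becomes the prior for the next update.
After 'flag': P(supplier A) = 0.2·0.5000 / (0.2·0.5000 + 0.85·0.5000) ≈ 0.1905
After 'flag': P(supplier A) = 0.2·0.1905 / (0.2·0.1905 + 0.85·0.8095) ≈ 0.0525
After 'flag': P(supplier A) = 0.2·0.0525 / (0.2·0.0525 + 0.85·0.9475) ≈ 0.0129
After 'pass': P(supplier A) = 0.8·0.0129 / (0.8·0.0129 + 0.15·0.9871) ≈ 0.0650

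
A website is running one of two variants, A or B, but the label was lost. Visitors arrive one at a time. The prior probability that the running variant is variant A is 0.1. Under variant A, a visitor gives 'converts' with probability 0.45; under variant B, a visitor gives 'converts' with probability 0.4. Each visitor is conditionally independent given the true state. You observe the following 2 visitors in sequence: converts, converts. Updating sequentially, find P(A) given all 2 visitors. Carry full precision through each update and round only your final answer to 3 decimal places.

0.123

After 'converts': P(A) = 0.45·0.1000 / (0.45·0.1000 + 0.4·0.9000) ≈ 0.1111
After 'converts': P(A) = 0.45·0.1111 / (0.45·0.1111 + 0.4·0.8889) ≈ 0.1233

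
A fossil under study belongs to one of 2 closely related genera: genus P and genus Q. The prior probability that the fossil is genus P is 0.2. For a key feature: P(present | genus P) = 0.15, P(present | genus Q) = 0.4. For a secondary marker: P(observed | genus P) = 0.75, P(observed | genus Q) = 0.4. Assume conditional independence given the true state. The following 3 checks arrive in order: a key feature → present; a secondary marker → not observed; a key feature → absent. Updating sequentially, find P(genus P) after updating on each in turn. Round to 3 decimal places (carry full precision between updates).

After a key feature='present': P(genus P) = 0.15·0.2000 / (0.15·0.2000 + 0.4·0.8000) ≈ 0.0857
After a secondary marker='not observed': P(genus P) = 0.25·0.0857 / (0.25·0.0857 + 0.6·0.9143) ≈ 0.0376
After a key feature='absent': P(genus P) = 0.85·0.0376 / (0.85·0.0376 + 0.6·0.9624) ≈ 0.0524

0.052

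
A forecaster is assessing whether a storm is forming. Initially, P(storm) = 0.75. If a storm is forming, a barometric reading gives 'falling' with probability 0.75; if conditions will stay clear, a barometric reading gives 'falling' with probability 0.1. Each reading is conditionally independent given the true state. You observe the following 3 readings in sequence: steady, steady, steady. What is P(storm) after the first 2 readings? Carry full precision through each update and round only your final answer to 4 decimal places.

0.1880

Each posterior becomes the prior for the next update.
After 'steady': P(storm) = 0.25·0.7500 / (0.25·0.7500 + 0.9·0.2500) ≈ 0.4545
After 'steady': P(storm) = 0.25·0.4545 / (0.25·0.4545 + 0.9·0.5455) ≈ 0.1880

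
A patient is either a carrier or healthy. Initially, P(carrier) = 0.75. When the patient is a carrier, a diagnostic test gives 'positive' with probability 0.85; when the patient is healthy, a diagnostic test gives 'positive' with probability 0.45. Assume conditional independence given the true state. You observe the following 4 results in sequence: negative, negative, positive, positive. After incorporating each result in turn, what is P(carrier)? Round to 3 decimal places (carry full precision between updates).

After 'negative': P(carrier) = 0.15·0.7500 / (0.15·0.7500 + 0.55·0.2500) ≈ 0.4500
After 'negative': P(carrier) = 0.15·0.4500 / (0.15·0.4500 + 0.55·0.5500) ≈ 0.1824
After 'positive': P(carrier) = 0.85·0.1824 / (0.85·0.1824 + 0.45·0.8176) ≈ 0.2965
After 'positive': P(carrier) = 0.85·0.2965 / (0.85·0.2965 + 0.45·0.7035) ≈ 0.4433

0.443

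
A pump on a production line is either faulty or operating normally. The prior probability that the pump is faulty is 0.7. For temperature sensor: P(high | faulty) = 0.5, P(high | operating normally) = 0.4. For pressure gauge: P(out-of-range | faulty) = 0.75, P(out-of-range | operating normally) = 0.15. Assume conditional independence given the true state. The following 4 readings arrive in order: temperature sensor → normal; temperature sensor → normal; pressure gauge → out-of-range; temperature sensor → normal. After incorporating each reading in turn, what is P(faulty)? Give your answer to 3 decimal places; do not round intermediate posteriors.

After temperature sensor='normal': P(faulty) = 0.5·0.7000 / (0.5·0.7000 + 0.6·0.3000) ≈ 0.6604
After temperature sensor='normal': P(faulty) = 0.5·0.6604 / (0.5·0.6604 + 0.6·0.3396) ≈ 0.6184
After pressure gauge='out-of-range': P(faulty) = 0.75·0.6184 / (0.75·0.6184 + 0.15·0.3816) ≈ 0.8901
After temperature sensor='normal': P(faulty) = 0.5·0.8901 / (0.5·0.8901 + 0.6·0.1099) ≈ 0.8710

0.871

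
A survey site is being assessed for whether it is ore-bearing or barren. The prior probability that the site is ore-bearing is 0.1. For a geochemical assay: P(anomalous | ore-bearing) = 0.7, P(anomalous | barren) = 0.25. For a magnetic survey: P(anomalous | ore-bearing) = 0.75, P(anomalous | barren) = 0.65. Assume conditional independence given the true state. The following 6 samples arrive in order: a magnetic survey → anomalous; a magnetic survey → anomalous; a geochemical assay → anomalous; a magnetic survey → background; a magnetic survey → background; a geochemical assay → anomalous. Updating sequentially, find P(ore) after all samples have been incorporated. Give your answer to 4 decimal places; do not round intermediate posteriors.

0.3717

After a magnetic survey='anomalous': P(ore) = 0.75·0.1000 / (0.75·0.1000 + 0.65·0.9000) ≈ 0.1136
After a magnetic survey='anomalous': P(ore) = 0.75·0.1136 / (0.75·0.1136 + 0.65·0.8864) ≈ 0.1289
After a geochemical assay='anomalous': P(ore) = 0.7·0.1289 / (0.7·0.1289 + 0.25·0.8711) ≈ 0.2929
After a magnetic survey='background': P(ore) = 0.25·0.2929 / (0.25·0.2929 + 0.35·0.7071) ≈ 0.2283
After a magnetic survey='background': P(ore) = 0.25·0.2283 / (0.25·0.2283 + 0.35·0.7717) ≈ 0.1745
After a geochemical assay='anomalous': P(ore) = 0.7·0.1745 / (0.7·0.1745 + 0.25·0.8255) ≈ 0.3717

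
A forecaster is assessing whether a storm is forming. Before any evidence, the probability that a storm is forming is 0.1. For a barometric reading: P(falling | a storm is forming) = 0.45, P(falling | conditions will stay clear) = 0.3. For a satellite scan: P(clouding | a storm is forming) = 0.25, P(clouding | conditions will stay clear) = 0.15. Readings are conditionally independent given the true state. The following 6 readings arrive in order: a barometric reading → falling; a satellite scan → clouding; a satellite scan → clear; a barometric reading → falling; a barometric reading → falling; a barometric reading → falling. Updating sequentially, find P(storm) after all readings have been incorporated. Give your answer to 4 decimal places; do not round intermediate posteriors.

0.4527

Apply Bayes' rule sequentially, carrying P(storm) forward.
After a barometric reading='falling': P(storm) = 0.45·0.1000 / (0.45·0.1000 + 0.3·0.9000) ≈ 0.1429
After a satellite scan='clouding': P(storm) = 0.25·0.1429 / (0.25·0.1429 + 0.15·0.8571) ≈ 0.2174
After a satellite scan='clear': P(storm) = 0.75·0.2174 / (0.75·0.2174 + 0.85·0.7826) ≈ 0.1969
After a barometric reading='falling': P(storm) = 0.45·0.1969 / (0.45·0.1969 + 0.3·0.8031) ≈ 0.2688
After a barometric reading='falling': P(storm) = 0.45·0.2688 / (0.45·0.2688 + 0.3·0.7312) ≈ 0.3555
After a barometric reading='falling': P(storm) = 0.45·0.3555 / (0.45·0.3555 + 0.3·0.6445) ≈ 0.4527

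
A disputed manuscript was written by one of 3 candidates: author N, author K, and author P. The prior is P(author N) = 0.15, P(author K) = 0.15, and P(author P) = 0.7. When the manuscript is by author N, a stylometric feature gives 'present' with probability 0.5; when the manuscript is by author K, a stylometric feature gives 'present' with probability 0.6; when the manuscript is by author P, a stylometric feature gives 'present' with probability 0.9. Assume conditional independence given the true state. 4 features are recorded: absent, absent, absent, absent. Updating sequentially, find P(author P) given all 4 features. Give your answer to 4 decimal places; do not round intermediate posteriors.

Apply Bayes' rule sequentially, carrying P(author P) forward.
After 'absent': normaliser = 0.5·0.1500 + 0.4·0.1500 + 0.1·0.7000; P(author N) ≈ 0.3659, P(author K) ≈ 0.2927, P(author P) ≈ 0.3415
After 'absent': normaliser = 0.5·0.3659 + 0.4·0.2927 + 0.1·0.3415; P(author N) ≈ 0.5474, P(author K) ≈ 0.3504, P(author P) ≈ 0.1022
After 'absent': normaliser = 0.5·0.5474 + 0.4·0.3504 + 0.1·0.1022; P(author N) ≈ 0.6454, P(author K) ≈ 0.3305, P(author P) ≈ 0.0241
After 'absent': normaliser = 0.5·0.6454 + 0.4·0.3305 + 0.1·0.0241; P(author N) ≈ 0.7057, P(author K) ≈ 0.2890, P(author P) ≈ 0.0053

0.0053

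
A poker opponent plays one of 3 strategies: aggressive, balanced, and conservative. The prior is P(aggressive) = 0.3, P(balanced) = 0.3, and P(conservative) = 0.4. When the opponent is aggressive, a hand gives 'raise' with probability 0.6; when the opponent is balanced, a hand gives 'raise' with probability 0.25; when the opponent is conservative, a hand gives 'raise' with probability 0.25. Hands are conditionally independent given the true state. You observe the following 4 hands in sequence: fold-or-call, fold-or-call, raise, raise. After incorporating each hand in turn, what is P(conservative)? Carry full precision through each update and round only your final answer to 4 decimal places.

0.3357

After 'fold-or-call': normaliser = 0.4·0.3000 + 0.75·0.3000 + 0.75·0.4000; P(aggressive) ≈ 0.1860, P(balanced) ≈ 0.3488, P(conservative) ≈ 0.4651
After 'fold-or-call': normaliser = 0.4·0.1860 + 0.75·0.3488 + 0.75·0.4651; P(aggressive) ≈ 0.1087, P(balanced) ≈ 0.3820, P(conservative) ≈ 0.5093
After 'raise': normaliser = 0.6·0.1087 + 0.25·0.3820 + 0.25·0.5093; P(aggressive) ≈ 0.2263, P(balanced) ≈ 0.3316, P(conservative) ≈ 0.4421
After 'raise': normaliser = 0.6·0.2263 + 0.25·0.3316 + 0.25·0.4421; P(aggressive) ≈ 0.4125, P(balanced) ≈ 0.2518, P(conservative) ≈ 0.3357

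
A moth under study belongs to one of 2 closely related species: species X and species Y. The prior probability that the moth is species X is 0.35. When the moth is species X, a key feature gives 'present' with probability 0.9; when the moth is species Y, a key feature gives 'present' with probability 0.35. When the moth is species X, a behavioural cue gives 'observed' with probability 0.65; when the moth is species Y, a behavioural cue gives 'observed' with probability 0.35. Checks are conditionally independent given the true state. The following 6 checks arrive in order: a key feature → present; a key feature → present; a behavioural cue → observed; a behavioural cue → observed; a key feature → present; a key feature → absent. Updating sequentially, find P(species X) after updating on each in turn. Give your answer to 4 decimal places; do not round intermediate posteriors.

0.8293

Each posterior becomes the prior for the next update.
After a key feature='present': P(species X) = 0.9·0.3500 / (0.9·0.3500 + 0.35·0.6500) ≈ 0.5806
After a key feature='present': P(species X) = 0.9·0.5806 / (0.9·0.5806 + 0.35·0.4194) ≈ 0.7807
After a behavioural cue='observed': P(species X) = 0.65·0.7807 / (0.65·0.7807 + 0.35·0.2193) ≈ 0.8686
After a behavioural cue='observed': P(species X) = 0.65·0.8686 / (0.65·0.8686 + 0.35·0.1314) ≈ 0.9247
After a key feature='present': P(species X) = 0.9·0.9247 / (0.9·0.9247 + 0.35·0.0753) ≈ 0.9693
After a key feature='absent': P(species X) = 0.1·0.9693 / (0.1·0.9693 + 0.65·0.0307) ≈ 0.8293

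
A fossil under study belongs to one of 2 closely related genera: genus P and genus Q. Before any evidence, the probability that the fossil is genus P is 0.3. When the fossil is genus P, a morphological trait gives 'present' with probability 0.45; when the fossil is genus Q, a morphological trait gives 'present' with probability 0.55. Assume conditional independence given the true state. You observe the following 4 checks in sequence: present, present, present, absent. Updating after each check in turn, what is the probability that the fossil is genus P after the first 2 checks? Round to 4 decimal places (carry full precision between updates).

0.2229

After 'present': P(genus P) = 0.45·0.3000 / (0.45·0.3000 + 0.55·0.7000) ≈ 0.2596
After 'present': P(genus P) = 0.45·0.2596 / (0.45·0.2596 + 0.55·0.7404) ≈ 0.2229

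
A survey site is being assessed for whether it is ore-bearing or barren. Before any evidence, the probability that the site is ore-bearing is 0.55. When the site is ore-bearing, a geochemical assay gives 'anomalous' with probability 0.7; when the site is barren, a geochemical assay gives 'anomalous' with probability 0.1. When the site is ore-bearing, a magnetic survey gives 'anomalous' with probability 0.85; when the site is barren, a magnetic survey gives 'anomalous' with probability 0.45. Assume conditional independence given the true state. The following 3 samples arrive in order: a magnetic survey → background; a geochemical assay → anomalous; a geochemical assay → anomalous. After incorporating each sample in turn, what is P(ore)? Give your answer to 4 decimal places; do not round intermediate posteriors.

After a magnetic survey='background': P(ore) = 0.15·0.5500 / (0.15·0.5500 + 0.55·0.4500) ≈ 0.2500
After a geochemical assay='anomalous': P(ore) = 0.7·0.2500 / (0.7·0.2500 + 0.1·0.7500) ≈ 0.7000
After a geochemical assay='anomalous': P(ore) = 0.7·0.7000 / (0.7·0.7000 + 0.1·0.3000) ≈ 0.9423

0.9423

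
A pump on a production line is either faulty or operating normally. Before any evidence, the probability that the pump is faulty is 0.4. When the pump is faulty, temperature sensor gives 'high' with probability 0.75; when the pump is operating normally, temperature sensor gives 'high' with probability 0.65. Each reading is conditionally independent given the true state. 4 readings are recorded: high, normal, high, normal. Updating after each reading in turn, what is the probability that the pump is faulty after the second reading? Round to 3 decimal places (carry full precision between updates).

After 'high': P(faulty) = 0.75·0.4000 / (0.75·0.4000 + 0.65·0.6000) ≈ 0.4348
After 'normal': P(faulty) = 0.25·0.4348 / (0.25·0.4348 + 0.35·0.5652) ≈ 0.3546

0.355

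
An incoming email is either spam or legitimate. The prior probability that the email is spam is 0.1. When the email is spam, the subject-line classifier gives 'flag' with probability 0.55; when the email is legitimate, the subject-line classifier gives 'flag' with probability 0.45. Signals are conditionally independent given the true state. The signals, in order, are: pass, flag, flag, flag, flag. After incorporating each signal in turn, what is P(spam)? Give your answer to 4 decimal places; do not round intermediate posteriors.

Each posterior becomes the prior for the next update.
After 'pass': P(spam) = 0.45·0.1000 / (0.45·0.1000 + 0.55·0.9000) ≈ 0.0833
After 'flag': P(spam) = 0.55·0.0833 / (0.55·0.0833 + 0.45·0.9167) ≈ 0.1000
After 'flag': P(spam) = 0.55·0.1000 / (0.55·0.1000 + 0.45·0.9000) ≈ 0.1196
After 'flag': P(spam) = 0.55·0.1196 / (0.55·0.1196 + 0.45·0.8804) ≈ 0.1424
After 'flag': P(spam) = 0.55·0.1424 / (0.55·0.1424 + 0.45·0.8576) ≈ 0.1687

0.1687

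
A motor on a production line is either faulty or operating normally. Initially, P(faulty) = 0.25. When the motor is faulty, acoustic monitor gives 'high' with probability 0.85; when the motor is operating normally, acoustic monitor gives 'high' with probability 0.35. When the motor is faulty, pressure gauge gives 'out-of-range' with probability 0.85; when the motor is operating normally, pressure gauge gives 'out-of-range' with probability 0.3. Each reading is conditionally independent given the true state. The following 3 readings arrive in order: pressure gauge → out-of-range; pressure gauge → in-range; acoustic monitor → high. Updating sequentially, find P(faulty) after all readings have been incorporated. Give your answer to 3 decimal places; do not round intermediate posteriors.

0.330

Each posterior becomes the prior for the next update.
After pressure gauge='out-of-range': P(faulty) = 0.85·0.2500 / (0.85·0.2500 + 0.3·0.7500) ≈ 0.4857
After pressure gauge='in-range': P(faulty) = 0.15·0.4857 / (0.15·0.4857 + 0.7·0.5143) ≈ 0.1683
After acoustic monitor='high': P(faulty) = 0.85·0.1683 / (0.85·0.1683 + 0.35·0.8317) ≈ 0.3295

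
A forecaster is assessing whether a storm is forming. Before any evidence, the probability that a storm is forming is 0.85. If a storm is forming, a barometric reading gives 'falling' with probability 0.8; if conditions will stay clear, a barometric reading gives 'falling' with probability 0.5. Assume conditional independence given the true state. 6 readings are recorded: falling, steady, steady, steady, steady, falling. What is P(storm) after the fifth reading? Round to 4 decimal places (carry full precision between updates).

After 'falling': P(storm) = 0.8·0.8500 / (0.8·0.8500 + 0.5·0.1500) ≈ 0.9007
After 'steady': P(storm) = 0.2·0.9007 / (0.2·0.9007 + 0.5·0.0993) ≈ 0.7839
After 'steady': P(storm) = 0.2·0.7839 / (0.2·0.7839 + 0.5·0.2161) ≈ 0.5919
After 'steady': P(storm) = 0.2·0.5919 / (0.2·0.5919 + 0.5·0.4081) ≈ 0.3672
After 'steady': P(storm) = 0.2·0.3672 / (0.2·0.3672 + 0.5·0.6328) ≈ 0.1884

0.1884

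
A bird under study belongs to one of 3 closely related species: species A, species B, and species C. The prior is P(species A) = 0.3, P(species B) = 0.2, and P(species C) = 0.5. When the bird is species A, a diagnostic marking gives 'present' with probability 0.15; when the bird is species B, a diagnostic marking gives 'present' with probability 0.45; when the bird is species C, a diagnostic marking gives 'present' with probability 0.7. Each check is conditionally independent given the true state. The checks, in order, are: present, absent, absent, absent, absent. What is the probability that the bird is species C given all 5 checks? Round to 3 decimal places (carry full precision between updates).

Each posterior becomes the prior for the next update.
After 'present': normaliser = 0.15·0.3000 + 0.45·0.2000 + 0.7·0.5000; P(species A) ≈ 0.0928, P(species B) ≈ 0.1856, P(species C) ≈ 0.7216
After 'absent': normaliser = 0.85·0.0928 + 0.55·0.1856 + 0.3·0.7216; P(species A) ≈ 0.1984, P(species B) ≈ 0.2568, P(species C) ≈ 0.5447
After 'absent': normaliser = 0.85·0.1984 + 0.55·0.2568 + 0.3·0.5447; P(species A) ≈ 0.3564, P(species B) ≈ 0.2984, P(species C) ≈ 0.3453
After 'absent': normaliser = 0.85·0.3564 + 0.55·0.2984 + 0.3·0.3453; P(species A) ≈ 0.5308, P(species B) ≈ 0.2876, P(species C) ≈ 0.1815
After 'absent': normaliser = 0.85·0.5308 + 0.55·0.2876 + 0.3·0.1815; P(species A) ≈ 0.6797, P(species B) ≈ 0.2383, P(species C) ≈ 0.0820

0.082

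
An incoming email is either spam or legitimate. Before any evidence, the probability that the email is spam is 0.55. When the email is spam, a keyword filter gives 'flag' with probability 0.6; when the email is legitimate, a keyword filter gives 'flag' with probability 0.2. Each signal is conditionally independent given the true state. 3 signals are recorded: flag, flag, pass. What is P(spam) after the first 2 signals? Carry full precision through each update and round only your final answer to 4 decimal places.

After 'flag': P(spam) = 0.6·0.5500 / (0.6·0.5500 + 0.2·0.4500) ≈ 0.7857
After 'flag': P(spam) = 0.6·0.7857 / (0.6·0.7857 + 0.2·0.2143) ≈ 0.9167

0.9167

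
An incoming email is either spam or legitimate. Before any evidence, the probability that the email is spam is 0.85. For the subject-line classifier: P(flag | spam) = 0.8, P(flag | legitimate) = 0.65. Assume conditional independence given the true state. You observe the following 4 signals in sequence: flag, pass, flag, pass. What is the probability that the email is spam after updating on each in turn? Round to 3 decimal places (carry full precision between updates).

After 'flag': P(spam) = 0.8·0.8500 / (0.8·0.8500 + 0.65·0.1500) ≈ 0.8746
After 'pass': P(spam) = 0.2·0.8746 / (0.2·0.8746 + 0.35·0.1254) ≈ 0.7994
After 'flag': P(spam) = 0.8·0.7994 / (0.8·0.7994 + 0.65·0.2006) ≈ 0.8307
After 'pass': P(spam) = 0.2·0.8307 / (0.2·0.8307 + 0.35·0.1693) ≈ 0.7370

0.737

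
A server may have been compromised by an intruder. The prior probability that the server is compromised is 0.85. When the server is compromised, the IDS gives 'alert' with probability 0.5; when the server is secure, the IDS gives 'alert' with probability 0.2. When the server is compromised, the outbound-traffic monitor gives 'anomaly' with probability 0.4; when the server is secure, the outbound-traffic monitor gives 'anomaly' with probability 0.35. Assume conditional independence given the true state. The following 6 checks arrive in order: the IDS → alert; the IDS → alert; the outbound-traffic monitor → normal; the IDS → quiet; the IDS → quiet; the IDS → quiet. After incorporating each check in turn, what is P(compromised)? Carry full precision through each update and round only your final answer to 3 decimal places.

After the IDS='alert': P(compromised) = 0.5·0.8500 / (0.5·0.8500 + 0.2·0.1500) ≈ 0.9341
After the IDS='alert': P(compromised) = 0.5·0.9341 / (0.5·0.9341 + 0.2·0.0659) ≈ 0.9725
After the outbound-traffic monitor='normal': P(compromised) = 0.6·0.9725 / (0.6·0.9725 + 0.65·0.0275) ≈ 0.9703
After the IDS='quiet': P(compromised) = 0.5·0.9703 / (0.5·0.9703 + 0.8·0.0297) ≈ 0.9533
After the IDS='quiet': P(compromised) = 0.5·0.9533 / (0.5·0.9533 + 0.8·0.0467) ≈ 0.9274
After the IDS='quiet': P(compromised) = 0.5·0.9274 / (0.5·0.9274 + 0.8·0.0726) ≈ 0.8887

0.889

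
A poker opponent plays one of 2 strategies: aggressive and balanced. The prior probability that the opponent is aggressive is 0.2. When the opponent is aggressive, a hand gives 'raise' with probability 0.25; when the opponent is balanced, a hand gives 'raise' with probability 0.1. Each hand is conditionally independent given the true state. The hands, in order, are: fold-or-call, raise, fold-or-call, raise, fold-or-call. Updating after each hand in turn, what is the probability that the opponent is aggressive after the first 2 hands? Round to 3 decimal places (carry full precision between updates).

0.342

After 'fold-or-call': P(aggressive) = 0.75·0.2000 / (0.75·0.2000 + 0.9·0.8000) ≈ 0.1724
After 'raise': P(aggressive) = 0.25·0.1724 / (0.25·0.1724 + 0.1·0.8276) ≈ 0.3425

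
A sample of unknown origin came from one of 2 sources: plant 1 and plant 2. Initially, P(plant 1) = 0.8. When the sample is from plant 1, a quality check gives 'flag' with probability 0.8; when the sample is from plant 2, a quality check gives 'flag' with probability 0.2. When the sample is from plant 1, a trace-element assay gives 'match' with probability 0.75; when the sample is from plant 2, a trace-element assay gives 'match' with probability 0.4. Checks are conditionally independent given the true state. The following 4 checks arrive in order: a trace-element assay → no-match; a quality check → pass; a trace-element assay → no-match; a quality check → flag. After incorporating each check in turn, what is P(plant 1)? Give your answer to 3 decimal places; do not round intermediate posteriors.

0.410

After a trace-element assay='no-match': P(plant 1) = 0.25·0.8000 / (0.25·0.8000 + 0.6·0.2000) ≈ 0.6250
After a quality check='pass': P(plant 1) = 0.2·0.6250 / (0.2·0.6250 + 0.8·0.3750) ≈ 0.2941
After a trace-element assay='no-match': P(plant 1) = 0.25·0.2941 / (0.25·0.2941 + 0.6·0.7059) ≈ 0.1479
After a quality check='flag': P(plant 1) = 0.8·0.1479 / (0.8·0.1479 + 0.2·0.8521) ≈ 0.4098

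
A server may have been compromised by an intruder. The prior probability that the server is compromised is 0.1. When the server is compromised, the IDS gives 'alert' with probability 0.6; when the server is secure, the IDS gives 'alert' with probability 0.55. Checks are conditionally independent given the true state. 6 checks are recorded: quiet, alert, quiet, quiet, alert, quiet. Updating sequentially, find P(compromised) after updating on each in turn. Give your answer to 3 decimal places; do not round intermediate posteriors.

0.076

After 'quiet': P(compromised) = 0.4·0.1000 / (0.4·0.1000 + 0.45·0.9000) ≈ 0.0899
After 'alert': P(compromised) = 0.6·0.0899 / (0.6·0.0899 + 0.55·0.9101) ≈ 0.0973
After 'quiet': P(compromised) = 0.4·0.0973 / (0.4·0.0973 + 0.45·0.9027) ≈ 0.0874
After 'quiet': P(compromised) = 0.4·0.0874 / (0.4·0.0874 + 0.45·0.9126) ≈ 0.0785
After 'alert': P(compromised) = 0.6·0.0785 / (0.6·0.0785 + 0.55·0.9215) ≈ 0.0850
After 'quiet': P(compromised) = 0.4·0.0850 / (0.4·0.0850 + 0.45·0.9150) ≈ 0.0763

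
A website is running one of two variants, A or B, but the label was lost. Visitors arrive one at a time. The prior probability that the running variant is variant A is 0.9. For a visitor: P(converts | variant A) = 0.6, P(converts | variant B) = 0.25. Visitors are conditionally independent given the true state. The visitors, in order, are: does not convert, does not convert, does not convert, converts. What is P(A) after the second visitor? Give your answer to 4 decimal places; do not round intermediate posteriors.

After 'does not convert': P(A) = 0.4·0.9000 / (0.4·0.9000 + 0.75·0.1000) ≈ 0.8276
After 'does not convert': P(A) = 0.4·0.8276 / (0.4·0.8276 + 0.75·0.1724) ≈ 0.7191

0.7191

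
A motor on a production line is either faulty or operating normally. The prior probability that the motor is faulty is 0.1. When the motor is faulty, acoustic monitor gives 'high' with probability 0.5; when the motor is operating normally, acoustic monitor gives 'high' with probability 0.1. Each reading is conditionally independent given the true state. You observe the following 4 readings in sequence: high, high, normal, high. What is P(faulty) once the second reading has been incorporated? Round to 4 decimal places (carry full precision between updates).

0.7353

After 'high': P(faulty) = 0.5·0.1000 / (0.5·0.1000 + 0.1·0.9000) ≈ 0.3571
After 'high': P(faulty) = 0.5·0.3571 / (0.5·0.3571 + 0.1·0.6429) ≈ 0.7353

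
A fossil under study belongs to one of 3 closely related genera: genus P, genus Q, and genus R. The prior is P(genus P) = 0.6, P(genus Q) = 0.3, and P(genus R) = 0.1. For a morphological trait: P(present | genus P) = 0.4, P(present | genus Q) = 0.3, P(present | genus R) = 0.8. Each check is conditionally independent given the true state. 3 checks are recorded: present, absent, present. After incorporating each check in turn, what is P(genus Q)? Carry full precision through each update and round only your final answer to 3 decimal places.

0.212

After 'present': normaliser = 0.4·0.6000 + 0.3·0.3000 + 0.8·0.1000; P(genus P) ≈ 0.5854, P(genus Q) ≈ 0.2195, P(genus R) ≈ 0.1951
After 'absent': normaliser = 0.6·0.5854 + 0.7·0.2195 + 0.2·0.1951; P(genus P) ≈ 0.6457, P(genus Q) ≈ 0.2825, P(genus R) ≈ 0.0717
After 'present': normaliser = 0.4·0.6457 + 0.3·0.2825 + 0.8·0.0717; P(genus P) ≈ 0.6450, P(genus Q) ≈ 0.2116, P(genus R) ≈ 0.1433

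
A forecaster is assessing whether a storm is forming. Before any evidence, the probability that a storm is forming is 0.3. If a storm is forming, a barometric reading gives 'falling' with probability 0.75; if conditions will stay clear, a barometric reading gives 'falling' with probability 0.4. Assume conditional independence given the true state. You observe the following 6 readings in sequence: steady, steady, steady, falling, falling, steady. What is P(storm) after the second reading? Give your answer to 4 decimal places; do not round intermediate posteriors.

Apply Bayes' rule sequentially, carrying P(storm) forward.
After 'steady': P(storm) = 0.25·0.3000 / (0.25·0.3000 + 0.6·0.7000) ≈ 0.1515
After 'steady': P(storm) = 0.25·0.1515 / (0.25·0.1515 + 0.6·0.8485) ≈ 0.0693

0.0693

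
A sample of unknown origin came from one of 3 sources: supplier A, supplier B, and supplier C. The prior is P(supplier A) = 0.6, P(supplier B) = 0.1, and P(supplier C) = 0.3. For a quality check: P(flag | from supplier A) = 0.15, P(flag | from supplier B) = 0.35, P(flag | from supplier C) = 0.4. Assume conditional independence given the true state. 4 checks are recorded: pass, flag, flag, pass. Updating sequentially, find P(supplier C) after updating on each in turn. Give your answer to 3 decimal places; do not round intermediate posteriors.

Apply Bayes' rule sequentially, carrying P(supplier C) forward.
After 'pass': normaliser = 0.85·0.6000 + 0.65·0.1000 + 0.6·0.3000; P(supplier A) ≈ 0.6755, P(supplier B) ≈ 0.0861, P(supplier C) ≈ 0.2384
After 'flag': normaliser = 0.15·0.6755 + 0.35·0.0861 + 0.4·0.2384; P(supplier A) ≈ 0.4467, P(supplier B) ≈ 0.1328, P(supplier C) ≈ 0.4204
After 'flag': normaliser = 0.15·0.4467 + 0.35·0.1328 + 0.4·0.4204; P(supplier A) ≈ 0.2379, P(supplier B) ≈ 0.1651, P(supplier C) ≈ 0.5970
After 'pass': normaliser = 0.85·0.2379 + 0.65·0.1651 + 0.6·0.5970; P(supplier A) ≈ 0.3028, P(supplier B) ≈ 0.1607, P(supplier C) ≈ 0.5365

0.536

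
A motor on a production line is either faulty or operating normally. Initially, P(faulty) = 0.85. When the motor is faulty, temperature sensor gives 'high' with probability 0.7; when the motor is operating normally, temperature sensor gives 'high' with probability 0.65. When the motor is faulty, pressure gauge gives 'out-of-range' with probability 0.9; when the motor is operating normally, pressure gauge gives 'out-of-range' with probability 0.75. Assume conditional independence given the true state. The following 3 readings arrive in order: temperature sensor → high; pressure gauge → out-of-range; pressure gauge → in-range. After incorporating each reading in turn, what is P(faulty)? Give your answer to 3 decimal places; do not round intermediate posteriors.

0.745

After temperature sensor='high': P(faulty) = 0.7·0.8500 / (0.7·0.8500 + 0.65·0.1500) ≈ 0.8592
After pressure gauge='out-of-range': P(faulty) = 0.9·0.8592 / (0.9·0.8592 + 0.75·0.1408) ≈ 0.8799
After pressure gauge='in-range': P(faulty) = 0.1·0.8799 / (0.1·0.8799 + 0.25·0.1201) ≈ 0.7455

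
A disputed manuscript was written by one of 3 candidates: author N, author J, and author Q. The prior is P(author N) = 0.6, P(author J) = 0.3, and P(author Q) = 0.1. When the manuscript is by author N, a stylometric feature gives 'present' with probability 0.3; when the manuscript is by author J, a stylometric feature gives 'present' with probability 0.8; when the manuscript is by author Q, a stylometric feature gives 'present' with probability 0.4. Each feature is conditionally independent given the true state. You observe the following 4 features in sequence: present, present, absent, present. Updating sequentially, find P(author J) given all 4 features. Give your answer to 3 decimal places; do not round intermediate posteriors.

After 'present': normaliser = 0.3·0.6000 + 0.8·0.3000 + 0.4·0.1000; P(author N) ≈ 0.3913, P(author J) ≈ 0.5217, P(author Q) ≈ 0.0870
After 'present': normaliser = 0.3·0.3913 + 0.8·0.5217 + 0.4·0.0870; P(author N) ≈ 0.2061, P(author J) ≈ 0.7328, P(author Q) ≈ 0.0611
After 'absent': normaliser = 0.7·0.2061 + 0.2·0.7328 + 0.6·0.0611; P(author N) ≈ 0.4406, P(author J) ≈ 0.4476, P(author Q) ≈ 0.1119
After 'present': normaliser = 0.3·0.4406 + 0.8·0.4476 + 0.4·0.1119; P(author N) ≈ 0.2471, P(author J) ≈ 0.6693, P(author Q) ≈ 0.0837

0.669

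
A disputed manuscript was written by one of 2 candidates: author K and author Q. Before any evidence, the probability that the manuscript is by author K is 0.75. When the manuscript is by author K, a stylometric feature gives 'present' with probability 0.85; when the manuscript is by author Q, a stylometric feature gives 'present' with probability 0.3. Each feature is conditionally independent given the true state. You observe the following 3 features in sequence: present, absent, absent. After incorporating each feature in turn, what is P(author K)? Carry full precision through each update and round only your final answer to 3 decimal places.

Each posterior becomes the prior for the next update.
After 'present': P(author K) = 0.85·0.7500 / (0.85·0.7500 + 0.3·0.2500) ≈ 0.8947
After 'absent': P(author K) = 0.15·0.8947 / (0.15·0.8947 + 0.7·0.1053) ≈ 0.6456
After 'absent': P(author K) = 0.15·0.6456 / (0.15·0.6456 + 0.7·0.3544) ≈ 0.2807

0.281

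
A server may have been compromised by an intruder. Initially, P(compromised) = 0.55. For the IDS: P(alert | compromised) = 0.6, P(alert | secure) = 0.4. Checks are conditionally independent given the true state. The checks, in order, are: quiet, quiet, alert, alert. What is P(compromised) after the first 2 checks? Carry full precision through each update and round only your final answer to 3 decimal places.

After 'quiet': P(compromised) = 0.4·0.5500 / (0.4·0.5500 + 0.6·0.4500) ≈ 0.4490
After 'quiet': P(compromised) = 0.4·0.4490 / (0.4·0.4490 + 0.6·0.5510) ≈ 0.3520

0.352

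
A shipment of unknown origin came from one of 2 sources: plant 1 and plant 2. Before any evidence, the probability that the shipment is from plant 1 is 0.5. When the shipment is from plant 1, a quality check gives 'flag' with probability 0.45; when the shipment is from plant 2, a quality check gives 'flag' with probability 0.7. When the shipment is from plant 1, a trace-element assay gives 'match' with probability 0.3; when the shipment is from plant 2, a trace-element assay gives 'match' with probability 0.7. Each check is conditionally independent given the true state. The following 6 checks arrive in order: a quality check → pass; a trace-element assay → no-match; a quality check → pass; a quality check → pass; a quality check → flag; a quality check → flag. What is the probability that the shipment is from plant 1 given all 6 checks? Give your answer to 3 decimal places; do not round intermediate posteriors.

After a quality check='pass': P(plant 1) = 0.55·0.5000 / (0.55·0.5000 + 0.3·0.5000) ≈ 0.6471
After a trace-element assay='no-match': P(plant 1) = 0.7·0.6471 / (0.7·0.6471 + 0.3·0.3529) ≈ 0.8105
After a quality check='pass': P(plant 1) = 0.55·0.8105 / (0.55·0.8105 + 0.3·0.1895) ≈ 0.8869
After a quality check='pass': P(plant 1) = 0.55·0.8869 / (0.55·0.8869 + 0.3·0.1131) ≈ 0.9350
After a quality check='flag': P(plant 1) = 0.45·0.9350 / (0.45·0.9350 + 0.7·0.0650) ≈ 0.9024
After a quality check='flag': P(plant 1) = 0.45·0.9024 / (0.45·0.9024 + 0.7·0.0976) ≈ 0.8559

0.856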